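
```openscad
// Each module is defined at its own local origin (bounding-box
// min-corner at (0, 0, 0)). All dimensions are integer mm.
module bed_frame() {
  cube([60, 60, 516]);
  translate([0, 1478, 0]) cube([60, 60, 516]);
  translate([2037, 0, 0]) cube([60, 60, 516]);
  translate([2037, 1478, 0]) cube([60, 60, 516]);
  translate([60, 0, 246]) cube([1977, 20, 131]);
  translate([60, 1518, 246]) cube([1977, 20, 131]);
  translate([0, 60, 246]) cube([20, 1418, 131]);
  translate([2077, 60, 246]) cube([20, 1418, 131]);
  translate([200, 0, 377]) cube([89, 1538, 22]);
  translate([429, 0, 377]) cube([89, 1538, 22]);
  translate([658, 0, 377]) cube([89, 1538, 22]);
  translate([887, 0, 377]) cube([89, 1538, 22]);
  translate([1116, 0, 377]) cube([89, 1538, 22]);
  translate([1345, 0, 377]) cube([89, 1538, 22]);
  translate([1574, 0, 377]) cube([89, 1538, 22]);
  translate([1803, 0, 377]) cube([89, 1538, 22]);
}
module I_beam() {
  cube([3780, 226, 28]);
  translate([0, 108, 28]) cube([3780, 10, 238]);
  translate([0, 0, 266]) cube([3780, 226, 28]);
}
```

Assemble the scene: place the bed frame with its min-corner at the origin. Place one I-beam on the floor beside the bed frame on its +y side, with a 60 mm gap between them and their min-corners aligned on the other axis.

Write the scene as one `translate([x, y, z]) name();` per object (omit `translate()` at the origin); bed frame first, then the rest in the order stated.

bed_frame();
translate([0, 1598, 0]) I_beam();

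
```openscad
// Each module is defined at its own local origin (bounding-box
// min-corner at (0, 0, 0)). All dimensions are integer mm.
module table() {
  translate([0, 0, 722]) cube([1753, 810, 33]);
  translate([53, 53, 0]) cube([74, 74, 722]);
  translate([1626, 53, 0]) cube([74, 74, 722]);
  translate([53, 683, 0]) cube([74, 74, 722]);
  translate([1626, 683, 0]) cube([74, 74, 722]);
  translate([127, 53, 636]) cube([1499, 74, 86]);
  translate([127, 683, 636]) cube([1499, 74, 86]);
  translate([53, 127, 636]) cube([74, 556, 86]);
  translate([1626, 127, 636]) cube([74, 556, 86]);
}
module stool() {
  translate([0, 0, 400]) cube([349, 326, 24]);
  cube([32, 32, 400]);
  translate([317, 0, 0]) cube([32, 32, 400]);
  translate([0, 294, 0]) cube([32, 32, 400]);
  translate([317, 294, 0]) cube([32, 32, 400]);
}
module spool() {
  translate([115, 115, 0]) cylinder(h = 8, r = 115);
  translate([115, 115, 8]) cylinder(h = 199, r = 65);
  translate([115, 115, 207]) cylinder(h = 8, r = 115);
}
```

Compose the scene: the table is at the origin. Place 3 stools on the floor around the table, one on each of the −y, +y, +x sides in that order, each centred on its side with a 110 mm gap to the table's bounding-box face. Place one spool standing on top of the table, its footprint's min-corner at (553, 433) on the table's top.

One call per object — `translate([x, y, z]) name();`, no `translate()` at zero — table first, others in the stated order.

table();
translate([702, -436, 0]) stool();
translate([702, 920, 0]) stool();
translate([1863, 242, 0]) stool();
translate([553, 433, 755]) spool();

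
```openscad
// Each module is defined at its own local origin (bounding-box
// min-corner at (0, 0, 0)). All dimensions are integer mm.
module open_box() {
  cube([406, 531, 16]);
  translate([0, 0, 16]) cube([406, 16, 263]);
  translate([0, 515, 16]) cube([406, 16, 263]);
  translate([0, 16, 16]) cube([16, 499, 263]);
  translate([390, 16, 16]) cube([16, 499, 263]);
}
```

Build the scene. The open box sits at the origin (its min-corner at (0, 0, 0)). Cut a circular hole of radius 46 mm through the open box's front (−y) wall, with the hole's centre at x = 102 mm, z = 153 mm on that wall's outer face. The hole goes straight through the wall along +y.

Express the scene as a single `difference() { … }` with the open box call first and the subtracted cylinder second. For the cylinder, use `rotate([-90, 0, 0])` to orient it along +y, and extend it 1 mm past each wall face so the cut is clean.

difference() {
  open_box();
  translate([102, -1, 153]) rotate([-90, 0, 0]) cylinder(h = 18, r = 46);
}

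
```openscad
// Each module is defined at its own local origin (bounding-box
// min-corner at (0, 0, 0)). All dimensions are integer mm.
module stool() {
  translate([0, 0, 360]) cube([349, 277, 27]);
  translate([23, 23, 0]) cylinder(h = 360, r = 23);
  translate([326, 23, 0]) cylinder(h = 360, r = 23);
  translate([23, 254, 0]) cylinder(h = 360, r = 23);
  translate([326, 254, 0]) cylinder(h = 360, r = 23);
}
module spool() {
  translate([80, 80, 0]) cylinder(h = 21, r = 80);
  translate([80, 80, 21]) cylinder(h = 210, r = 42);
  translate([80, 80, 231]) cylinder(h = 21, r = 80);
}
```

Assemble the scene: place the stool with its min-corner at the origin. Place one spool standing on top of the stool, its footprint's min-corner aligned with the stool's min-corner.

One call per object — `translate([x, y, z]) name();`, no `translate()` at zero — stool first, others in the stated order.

stool();
translate([0, 0, 387]) spool();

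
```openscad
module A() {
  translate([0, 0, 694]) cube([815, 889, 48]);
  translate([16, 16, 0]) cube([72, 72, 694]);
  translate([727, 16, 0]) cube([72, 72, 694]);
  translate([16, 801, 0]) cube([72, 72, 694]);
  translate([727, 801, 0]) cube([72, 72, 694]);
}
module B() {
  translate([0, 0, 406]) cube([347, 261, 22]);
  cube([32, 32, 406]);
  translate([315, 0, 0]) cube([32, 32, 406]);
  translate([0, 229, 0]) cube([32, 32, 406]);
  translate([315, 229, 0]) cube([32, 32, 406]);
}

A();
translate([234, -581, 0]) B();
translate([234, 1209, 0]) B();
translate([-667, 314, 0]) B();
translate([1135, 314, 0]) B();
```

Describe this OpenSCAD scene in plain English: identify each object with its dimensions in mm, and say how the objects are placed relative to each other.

A is a table: top 815 mm (x) × 889 mm (y), 48 mm thick, upper face at z = 742 mm, on four 72×72 mm square legs, each inset 16 mm from the nearest pair of top edges, running from z = 0 to the bottom of the top.

B is a simple wooden stool: a rectangular seat 347 mm (x) by 261 mm (y), 22 mm thick, top face at z = 428 mm, on four square legs, each 32×32 mm in cross-section. The legs rest on z = 0, each flush with a corner of the seat.

Four stools sit around the table at the −y, +y, −x, +x sides.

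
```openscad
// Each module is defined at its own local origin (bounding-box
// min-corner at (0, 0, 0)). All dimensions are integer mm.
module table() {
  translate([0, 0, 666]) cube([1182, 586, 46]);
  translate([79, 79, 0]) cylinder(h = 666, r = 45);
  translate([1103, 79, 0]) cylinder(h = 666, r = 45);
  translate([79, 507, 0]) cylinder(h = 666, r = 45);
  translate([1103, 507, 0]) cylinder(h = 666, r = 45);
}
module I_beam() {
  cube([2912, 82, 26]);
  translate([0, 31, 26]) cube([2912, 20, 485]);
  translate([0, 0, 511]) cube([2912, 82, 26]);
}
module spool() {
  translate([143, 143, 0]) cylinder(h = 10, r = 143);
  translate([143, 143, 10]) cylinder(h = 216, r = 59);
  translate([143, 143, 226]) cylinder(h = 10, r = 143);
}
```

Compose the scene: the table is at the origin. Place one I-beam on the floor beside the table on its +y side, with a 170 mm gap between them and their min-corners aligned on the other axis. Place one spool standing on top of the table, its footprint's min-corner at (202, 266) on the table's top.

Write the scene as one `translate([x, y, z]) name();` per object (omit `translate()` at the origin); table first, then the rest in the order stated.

table();
translate([0, 756, 0]) I_beam();
translate([202, 266, 712]) spool();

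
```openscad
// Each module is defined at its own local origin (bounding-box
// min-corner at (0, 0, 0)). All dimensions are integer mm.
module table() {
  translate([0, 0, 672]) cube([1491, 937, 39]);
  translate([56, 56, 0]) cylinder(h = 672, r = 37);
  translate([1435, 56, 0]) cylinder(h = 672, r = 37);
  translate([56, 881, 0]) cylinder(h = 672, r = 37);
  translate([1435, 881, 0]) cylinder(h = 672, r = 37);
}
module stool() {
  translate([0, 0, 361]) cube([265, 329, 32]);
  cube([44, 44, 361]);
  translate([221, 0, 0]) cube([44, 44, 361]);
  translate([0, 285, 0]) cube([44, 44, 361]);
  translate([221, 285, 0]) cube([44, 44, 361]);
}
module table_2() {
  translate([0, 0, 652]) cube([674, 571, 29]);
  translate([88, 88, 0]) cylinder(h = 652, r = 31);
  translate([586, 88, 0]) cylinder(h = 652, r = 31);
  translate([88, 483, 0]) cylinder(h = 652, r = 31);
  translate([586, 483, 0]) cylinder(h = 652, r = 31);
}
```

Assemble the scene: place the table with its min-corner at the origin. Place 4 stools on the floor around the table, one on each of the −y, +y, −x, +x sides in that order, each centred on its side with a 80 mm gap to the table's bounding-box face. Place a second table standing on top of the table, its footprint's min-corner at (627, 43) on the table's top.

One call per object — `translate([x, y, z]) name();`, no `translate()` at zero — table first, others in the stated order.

table();
translate([613, -409, 0]) stool();
translate([613, 1017, 0]) stool();
translate([-345, 304, 0]) stool();
translate([1571, 304, 0]) stool();
translate([627, 43, 711]) table_2();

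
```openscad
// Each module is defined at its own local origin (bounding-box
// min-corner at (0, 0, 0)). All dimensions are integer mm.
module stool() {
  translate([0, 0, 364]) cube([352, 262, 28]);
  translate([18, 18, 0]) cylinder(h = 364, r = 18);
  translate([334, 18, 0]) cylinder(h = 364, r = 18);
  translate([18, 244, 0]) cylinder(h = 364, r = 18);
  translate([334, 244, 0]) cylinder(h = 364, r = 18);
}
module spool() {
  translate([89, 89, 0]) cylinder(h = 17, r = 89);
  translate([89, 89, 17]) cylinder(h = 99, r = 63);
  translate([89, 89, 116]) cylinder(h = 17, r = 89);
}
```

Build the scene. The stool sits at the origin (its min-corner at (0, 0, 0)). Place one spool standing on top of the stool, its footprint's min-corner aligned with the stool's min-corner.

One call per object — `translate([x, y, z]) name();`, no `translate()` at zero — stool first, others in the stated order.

stool();
translate([0, 0, 392]) spool();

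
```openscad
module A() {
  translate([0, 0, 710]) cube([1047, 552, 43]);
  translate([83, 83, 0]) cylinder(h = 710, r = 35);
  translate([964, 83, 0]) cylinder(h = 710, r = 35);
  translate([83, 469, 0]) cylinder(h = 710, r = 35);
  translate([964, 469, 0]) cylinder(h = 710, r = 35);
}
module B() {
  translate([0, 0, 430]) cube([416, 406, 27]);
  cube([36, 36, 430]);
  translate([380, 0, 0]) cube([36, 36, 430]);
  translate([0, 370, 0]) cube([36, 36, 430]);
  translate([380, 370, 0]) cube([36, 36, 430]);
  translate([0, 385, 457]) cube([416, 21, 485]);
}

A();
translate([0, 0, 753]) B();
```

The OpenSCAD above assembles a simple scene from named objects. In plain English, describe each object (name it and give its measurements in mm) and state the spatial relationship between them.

A is a table with a 1047×552 mm rectangular top, 43 mm thick, top surface at z = 753 mm, supported by four round legs of 70 mm diameter, each leg's bounding box inset 48 mm from the nearest pair of top edges, running from the floor.

B is a chair: 416×406 mm seat, 27 mm thick, top at z = 457 mm, on four 36 mm square corner legs flush with the seat edges. A 21 mm thick backrest slab spans the full seat width, extending 485 mm above the seat top, its back face flush with the seat's +y edge.

The chair is on top of the table.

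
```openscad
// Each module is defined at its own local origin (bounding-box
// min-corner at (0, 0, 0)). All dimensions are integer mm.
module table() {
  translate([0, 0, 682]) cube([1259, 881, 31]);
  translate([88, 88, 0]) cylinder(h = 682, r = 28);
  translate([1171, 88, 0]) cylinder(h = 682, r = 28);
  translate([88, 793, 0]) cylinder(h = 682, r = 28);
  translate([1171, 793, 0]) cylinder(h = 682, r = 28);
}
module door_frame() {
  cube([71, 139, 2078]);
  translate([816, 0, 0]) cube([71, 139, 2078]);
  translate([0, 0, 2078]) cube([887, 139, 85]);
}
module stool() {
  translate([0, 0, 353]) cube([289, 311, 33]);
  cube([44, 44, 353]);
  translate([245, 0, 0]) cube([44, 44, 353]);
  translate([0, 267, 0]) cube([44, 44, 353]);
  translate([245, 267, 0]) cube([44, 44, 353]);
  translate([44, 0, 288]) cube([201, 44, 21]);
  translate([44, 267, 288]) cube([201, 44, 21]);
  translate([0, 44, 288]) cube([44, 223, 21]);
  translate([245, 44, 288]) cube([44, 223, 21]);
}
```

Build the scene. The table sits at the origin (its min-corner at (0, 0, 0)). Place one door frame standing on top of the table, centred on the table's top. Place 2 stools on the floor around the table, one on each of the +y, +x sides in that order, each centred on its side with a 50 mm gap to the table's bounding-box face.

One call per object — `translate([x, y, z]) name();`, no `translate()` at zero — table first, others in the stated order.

table();
translate([186, 371, 713]) door_frame();
translate([485, 931, 0]) stool();
translate([1309, 285, 0]) stool();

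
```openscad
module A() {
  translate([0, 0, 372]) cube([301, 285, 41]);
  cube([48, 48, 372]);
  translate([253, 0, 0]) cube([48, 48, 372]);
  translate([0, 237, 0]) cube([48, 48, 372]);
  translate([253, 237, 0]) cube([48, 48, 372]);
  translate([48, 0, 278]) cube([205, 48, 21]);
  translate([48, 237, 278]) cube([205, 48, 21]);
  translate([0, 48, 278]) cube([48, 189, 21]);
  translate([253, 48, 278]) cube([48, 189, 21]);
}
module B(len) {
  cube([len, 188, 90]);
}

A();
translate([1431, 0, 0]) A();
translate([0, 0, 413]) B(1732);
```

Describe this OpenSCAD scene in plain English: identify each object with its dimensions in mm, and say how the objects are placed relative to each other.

A is a simple wooden stool: a rectangular seat 301 mm (x) by 285 mm (y), 41 mm thick, top face at z = 413 mm, on four square legs, each 48×48 mm in cross-section. The legs rest on z = 0, each flush with a corner of the seat. Four stretchers, 48 mm wide and 21 mm tall, connect adjacent legs with their undersides at z = 278 mm, each running between the inner faces of the legs it joins and aligned with the legs' outer faces on the other axis.

B is a rectangular beam 1732 mm long (x), 188 mm deep (y), 90 mm thick (z).

The beam spans the tops of two stools placed 1130 mm apart, resting at z = 413 mm.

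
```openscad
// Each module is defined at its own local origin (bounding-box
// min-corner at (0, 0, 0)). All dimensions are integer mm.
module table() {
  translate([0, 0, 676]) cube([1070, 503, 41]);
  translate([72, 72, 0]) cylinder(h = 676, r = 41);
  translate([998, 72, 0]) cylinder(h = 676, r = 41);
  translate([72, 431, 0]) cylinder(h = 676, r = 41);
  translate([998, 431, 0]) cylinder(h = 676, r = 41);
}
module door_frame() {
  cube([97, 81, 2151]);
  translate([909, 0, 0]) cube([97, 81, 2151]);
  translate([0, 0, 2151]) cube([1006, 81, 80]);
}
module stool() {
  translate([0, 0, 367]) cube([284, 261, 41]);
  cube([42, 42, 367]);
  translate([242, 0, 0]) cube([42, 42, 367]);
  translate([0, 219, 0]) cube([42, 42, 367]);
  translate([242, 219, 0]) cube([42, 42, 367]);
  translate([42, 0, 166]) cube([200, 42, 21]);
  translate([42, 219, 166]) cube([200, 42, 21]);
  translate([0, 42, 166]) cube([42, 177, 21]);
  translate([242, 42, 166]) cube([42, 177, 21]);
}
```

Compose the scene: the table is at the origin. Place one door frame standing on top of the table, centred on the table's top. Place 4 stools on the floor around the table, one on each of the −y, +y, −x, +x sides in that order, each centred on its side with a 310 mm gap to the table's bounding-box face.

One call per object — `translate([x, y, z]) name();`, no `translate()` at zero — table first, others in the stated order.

table();
translate([32, 211, 717]) door_frame();
translate([393, -571, 0]) stool();
translate([393, 813, 0]) stool();
translate([-594, 121, 0]) stool();
translate([1380, 121, 0]) stool();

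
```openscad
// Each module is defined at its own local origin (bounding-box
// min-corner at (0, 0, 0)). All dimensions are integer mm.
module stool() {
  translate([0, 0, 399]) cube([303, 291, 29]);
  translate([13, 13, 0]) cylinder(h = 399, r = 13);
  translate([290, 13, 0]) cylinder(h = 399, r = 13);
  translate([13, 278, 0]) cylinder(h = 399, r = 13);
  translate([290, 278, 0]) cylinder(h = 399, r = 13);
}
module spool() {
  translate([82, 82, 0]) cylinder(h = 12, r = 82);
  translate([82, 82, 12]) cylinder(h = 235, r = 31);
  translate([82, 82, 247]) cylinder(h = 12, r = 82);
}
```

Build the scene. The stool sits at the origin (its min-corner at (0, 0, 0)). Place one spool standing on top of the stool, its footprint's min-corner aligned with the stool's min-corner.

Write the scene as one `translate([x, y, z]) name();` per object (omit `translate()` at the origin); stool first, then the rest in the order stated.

stool();
translate([0, 0, 428]) spool();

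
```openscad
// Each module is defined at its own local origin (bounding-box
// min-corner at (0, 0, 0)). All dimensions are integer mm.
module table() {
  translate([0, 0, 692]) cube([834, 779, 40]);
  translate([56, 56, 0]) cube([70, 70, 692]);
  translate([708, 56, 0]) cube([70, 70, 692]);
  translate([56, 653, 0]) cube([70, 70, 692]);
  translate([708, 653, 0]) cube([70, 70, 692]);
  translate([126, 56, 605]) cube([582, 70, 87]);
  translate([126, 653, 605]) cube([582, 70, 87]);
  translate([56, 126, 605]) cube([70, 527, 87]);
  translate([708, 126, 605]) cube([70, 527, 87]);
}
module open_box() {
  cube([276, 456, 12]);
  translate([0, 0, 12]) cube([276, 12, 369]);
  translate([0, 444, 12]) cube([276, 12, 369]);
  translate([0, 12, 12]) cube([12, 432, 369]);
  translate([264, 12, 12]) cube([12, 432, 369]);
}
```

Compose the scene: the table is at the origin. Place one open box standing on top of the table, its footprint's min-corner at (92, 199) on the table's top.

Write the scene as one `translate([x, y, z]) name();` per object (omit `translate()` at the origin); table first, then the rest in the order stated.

table();
translate([92, 199, 732]) open_box();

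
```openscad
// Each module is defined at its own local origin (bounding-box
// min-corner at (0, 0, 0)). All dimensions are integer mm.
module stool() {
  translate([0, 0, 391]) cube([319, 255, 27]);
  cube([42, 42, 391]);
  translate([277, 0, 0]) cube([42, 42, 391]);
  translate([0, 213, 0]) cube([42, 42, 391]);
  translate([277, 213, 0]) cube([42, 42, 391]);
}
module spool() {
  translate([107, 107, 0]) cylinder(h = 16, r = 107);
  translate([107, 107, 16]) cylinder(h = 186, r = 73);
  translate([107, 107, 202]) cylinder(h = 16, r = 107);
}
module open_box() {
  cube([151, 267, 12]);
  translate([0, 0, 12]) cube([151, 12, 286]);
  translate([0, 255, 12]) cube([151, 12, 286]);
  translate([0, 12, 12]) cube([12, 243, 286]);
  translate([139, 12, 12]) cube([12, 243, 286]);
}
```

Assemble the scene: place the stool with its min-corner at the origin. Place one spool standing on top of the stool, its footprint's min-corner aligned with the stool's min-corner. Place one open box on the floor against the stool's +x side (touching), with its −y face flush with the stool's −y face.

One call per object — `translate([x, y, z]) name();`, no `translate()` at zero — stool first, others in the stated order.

stool();
translate([0, 0, 418]) spool();
translate([319, 0, 0]) open_box();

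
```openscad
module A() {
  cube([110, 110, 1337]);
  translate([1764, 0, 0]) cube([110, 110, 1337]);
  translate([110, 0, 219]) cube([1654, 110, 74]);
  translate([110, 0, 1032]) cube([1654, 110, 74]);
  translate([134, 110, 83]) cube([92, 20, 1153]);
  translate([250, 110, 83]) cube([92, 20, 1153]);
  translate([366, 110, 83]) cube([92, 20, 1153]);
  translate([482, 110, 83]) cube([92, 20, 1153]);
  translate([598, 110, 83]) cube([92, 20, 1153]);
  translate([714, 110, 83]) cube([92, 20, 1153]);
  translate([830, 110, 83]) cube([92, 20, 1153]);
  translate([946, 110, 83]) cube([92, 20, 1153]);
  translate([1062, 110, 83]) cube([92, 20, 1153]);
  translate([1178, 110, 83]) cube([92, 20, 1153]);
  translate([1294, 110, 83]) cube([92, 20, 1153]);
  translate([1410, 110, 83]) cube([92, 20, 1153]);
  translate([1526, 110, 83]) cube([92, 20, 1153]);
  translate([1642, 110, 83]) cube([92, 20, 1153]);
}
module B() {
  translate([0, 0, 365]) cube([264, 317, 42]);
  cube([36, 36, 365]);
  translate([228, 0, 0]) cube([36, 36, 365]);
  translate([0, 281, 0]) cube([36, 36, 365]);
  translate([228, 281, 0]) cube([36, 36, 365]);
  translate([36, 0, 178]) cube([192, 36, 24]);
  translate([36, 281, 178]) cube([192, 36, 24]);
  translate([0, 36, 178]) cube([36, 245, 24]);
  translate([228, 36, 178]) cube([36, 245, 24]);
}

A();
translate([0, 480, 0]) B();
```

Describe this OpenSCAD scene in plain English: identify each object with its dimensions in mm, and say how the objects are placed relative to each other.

A is a fence section. Two 110×110 mm posts, 1337 mm tall, stand on the floor with a clear span of 1654 mm between their inner faces. Two horizontal rails of 110×74 mm section span the gap between the posts with their undersides at z = 219 mm and z = 1032 mm, flush with the posts' −y face. 14 pickets, each 92 mm wide, 20 mm thick and 1153 mm tall, are fixed to the +y face of the rails with their bottoms at z = 83 mm, evenly spaced across the span with equal gaps (rounded down to the nearest mm) at the −x end and between each pair — any rounding remainder accumulates at the +x end.

B is a four-legged stool. The seat is 264×317 mm, 42 mm thick, top at z = 407 mm. It stands on four square legs, each 36×36 mm in cross-section, from z = 0 to the seat underside, each flush with a corner of the seat. Four stretchers, 36 mm wide and 24 mm tall, connect adjacent legs with their undersides at z = 178 mm, each running between the inner faces of the legs it joins and aligned with the legs' outer faces on the other axis.

The stool is on the floor beside the fence section on its +y side.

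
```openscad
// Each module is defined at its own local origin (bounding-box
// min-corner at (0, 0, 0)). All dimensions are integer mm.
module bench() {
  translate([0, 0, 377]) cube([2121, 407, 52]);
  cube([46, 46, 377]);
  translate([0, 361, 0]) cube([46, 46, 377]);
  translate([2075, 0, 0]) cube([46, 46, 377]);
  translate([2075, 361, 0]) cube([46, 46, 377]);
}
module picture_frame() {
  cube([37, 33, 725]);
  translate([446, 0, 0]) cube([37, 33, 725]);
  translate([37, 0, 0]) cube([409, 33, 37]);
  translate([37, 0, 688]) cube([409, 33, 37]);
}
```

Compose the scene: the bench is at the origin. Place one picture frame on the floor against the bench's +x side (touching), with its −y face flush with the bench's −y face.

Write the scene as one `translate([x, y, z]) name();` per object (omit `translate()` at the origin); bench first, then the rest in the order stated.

bench();
translate([2121, 0, 0]) picture_frame();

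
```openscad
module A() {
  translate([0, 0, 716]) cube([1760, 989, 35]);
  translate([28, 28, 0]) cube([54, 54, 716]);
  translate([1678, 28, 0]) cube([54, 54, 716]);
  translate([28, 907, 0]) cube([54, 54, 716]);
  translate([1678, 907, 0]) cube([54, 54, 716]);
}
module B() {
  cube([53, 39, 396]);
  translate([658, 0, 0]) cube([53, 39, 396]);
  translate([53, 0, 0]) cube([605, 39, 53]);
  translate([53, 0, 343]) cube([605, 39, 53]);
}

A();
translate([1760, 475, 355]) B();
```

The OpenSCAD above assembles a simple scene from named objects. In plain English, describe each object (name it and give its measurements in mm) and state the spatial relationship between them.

A is a table: top 1760 mm (x) × 989 mm (y), 35 mm thick, upper face at z = 751 mm, on four 54×54 mm square legs, each inset 28 mm from the nearest pair of top edges, running from z = 0 to the bottom of the top.

B is a picture frame with a 605×290 mm rectangular opening (x by z) and a uniform 53 mm border on every side. Frame depth is 39 mm along y. It is built from two vertical stiles running the full outside height and two horizontal rails spanning the gap between the stiles.

The picture frame is beside the table with their tops flush at z = 751.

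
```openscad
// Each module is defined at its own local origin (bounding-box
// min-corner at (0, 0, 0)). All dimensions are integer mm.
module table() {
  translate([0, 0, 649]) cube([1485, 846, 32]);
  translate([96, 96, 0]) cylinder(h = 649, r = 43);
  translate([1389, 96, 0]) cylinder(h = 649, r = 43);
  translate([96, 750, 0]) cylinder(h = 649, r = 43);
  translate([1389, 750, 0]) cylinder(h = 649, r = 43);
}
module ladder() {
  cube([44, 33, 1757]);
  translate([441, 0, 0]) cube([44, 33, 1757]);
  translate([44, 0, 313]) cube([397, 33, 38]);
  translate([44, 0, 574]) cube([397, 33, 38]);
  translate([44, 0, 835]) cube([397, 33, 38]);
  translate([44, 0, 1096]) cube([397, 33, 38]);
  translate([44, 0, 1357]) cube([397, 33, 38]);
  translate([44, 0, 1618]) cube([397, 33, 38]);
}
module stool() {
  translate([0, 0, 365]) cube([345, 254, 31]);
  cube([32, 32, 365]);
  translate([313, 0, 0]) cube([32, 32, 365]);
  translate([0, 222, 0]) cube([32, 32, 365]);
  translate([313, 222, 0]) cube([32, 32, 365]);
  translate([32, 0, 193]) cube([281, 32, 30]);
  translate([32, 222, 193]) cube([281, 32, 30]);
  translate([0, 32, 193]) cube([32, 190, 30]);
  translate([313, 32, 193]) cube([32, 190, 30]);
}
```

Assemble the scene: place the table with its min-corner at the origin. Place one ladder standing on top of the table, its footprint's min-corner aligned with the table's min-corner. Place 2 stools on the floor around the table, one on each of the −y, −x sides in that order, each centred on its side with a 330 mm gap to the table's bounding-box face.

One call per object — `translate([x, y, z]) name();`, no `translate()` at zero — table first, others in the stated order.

table();
translate([0, 0, 681]) ladder();
translate([570, -584, 0]) stool();
translate([-675, 296, 0]) stool();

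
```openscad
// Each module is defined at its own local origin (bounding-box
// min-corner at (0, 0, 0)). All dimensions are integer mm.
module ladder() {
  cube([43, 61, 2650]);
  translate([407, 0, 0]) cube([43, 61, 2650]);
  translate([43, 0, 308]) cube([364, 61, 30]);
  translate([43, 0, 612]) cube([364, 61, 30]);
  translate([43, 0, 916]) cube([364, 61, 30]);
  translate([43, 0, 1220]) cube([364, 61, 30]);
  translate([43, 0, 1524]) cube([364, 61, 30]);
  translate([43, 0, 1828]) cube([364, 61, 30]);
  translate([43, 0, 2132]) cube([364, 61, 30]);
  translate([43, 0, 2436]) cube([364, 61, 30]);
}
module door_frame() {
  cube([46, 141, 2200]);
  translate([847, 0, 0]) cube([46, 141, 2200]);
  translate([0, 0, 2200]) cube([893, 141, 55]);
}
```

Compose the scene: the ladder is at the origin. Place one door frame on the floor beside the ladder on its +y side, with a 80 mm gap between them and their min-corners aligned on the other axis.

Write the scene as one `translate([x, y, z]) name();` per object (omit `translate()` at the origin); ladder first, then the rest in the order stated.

ladder();
translate([0, 141, 0]) door_frame();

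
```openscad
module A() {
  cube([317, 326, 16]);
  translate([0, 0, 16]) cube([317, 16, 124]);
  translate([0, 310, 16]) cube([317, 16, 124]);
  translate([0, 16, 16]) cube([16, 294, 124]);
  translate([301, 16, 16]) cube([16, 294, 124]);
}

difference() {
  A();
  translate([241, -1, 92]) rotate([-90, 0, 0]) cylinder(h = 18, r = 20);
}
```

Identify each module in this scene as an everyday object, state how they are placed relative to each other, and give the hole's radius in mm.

The subtracted cylinder has r = 20 mm.

A is an open box. The open box has a circular hole through its front wall. The hole's radius is 20 mm.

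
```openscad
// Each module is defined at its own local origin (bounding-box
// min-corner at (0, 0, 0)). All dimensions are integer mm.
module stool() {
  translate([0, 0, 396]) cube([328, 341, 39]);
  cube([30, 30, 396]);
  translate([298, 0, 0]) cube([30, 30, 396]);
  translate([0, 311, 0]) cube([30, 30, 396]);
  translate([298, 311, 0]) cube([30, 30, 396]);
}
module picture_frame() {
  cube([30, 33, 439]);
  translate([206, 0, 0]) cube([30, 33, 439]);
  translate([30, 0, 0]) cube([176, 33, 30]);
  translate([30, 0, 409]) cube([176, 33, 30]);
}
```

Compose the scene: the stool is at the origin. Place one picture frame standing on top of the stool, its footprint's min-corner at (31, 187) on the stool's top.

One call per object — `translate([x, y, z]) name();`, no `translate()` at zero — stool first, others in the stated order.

stool();
translate([31, 187, 435]) picture_frame();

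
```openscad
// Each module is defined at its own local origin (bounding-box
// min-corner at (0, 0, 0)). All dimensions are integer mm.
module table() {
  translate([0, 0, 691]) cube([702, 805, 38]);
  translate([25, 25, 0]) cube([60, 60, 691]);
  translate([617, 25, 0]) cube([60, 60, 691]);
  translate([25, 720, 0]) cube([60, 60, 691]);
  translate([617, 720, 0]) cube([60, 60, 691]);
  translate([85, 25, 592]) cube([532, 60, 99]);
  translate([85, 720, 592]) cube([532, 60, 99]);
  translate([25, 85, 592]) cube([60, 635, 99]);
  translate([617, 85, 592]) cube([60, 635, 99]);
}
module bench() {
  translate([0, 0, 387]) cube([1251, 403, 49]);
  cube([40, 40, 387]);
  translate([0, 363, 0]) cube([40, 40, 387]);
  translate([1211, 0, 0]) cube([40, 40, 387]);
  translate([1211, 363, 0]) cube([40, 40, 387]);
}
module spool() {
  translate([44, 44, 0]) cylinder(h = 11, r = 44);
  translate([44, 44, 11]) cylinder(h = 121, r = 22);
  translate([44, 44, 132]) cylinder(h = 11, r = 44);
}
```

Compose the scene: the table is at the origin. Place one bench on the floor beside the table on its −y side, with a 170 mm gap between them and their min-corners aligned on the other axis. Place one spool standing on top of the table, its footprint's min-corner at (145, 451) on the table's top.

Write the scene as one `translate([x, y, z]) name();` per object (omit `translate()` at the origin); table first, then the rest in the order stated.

table();
translate([0, -573, 0]) bench();
translate([145, 451, 729]) spool();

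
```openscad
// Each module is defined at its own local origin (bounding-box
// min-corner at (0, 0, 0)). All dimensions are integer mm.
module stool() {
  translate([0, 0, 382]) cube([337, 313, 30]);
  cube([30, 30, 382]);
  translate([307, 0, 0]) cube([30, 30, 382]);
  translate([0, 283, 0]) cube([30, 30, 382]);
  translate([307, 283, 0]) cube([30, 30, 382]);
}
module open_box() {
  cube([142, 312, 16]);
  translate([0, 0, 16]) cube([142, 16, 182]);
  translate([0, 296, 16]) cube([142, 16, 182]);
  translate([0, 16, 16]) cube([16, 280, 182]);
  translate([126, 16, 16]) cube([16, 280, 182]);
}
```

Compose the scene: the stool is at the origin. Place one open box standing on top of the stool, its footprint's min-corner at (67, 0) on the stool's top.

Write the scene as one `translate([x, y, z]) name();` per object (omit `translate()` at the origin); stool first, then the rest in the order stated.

stool();
translate([67, 0, 412]) open_box();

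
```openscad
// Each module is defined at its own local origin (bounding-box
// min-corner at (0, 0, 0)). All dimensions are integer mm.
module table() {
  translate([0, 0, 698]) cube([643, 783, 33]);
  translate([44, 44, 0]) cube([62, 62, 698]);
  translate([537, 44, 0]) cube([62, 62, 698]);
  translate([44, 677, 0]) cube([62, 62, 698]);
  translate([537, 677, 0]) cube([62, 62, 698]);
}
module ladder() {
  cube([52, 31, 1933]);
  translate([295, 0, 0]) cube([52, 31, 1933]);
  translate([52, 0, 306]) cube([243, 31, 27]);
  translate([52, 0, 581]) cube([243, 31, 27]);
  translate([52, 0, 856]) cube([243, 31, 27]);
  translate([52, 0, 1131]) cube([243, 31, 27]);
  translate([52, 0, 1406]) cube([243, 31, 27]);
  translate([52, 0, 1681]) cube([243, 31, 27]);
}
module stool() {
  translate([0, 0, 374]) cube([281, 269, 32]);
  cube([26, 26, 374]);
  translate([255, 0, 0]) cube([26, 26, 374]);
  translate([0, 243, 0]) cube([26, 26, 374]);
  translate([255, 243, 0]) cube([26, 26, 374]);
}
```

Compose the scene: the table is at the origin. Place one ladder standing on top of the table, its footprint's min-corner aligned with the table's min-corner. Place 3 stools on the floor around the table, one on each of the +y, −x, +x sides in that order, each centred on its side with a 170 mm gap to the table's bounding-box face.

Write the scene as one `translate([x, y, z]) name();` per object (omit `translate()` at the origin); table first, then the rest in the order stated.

table();
translate([0, 0, 731]) ladder();
translate([181, 953, 0]) stool();
translate([-451, 257, 0]) stool();
translate([813, 257, 0]) stool();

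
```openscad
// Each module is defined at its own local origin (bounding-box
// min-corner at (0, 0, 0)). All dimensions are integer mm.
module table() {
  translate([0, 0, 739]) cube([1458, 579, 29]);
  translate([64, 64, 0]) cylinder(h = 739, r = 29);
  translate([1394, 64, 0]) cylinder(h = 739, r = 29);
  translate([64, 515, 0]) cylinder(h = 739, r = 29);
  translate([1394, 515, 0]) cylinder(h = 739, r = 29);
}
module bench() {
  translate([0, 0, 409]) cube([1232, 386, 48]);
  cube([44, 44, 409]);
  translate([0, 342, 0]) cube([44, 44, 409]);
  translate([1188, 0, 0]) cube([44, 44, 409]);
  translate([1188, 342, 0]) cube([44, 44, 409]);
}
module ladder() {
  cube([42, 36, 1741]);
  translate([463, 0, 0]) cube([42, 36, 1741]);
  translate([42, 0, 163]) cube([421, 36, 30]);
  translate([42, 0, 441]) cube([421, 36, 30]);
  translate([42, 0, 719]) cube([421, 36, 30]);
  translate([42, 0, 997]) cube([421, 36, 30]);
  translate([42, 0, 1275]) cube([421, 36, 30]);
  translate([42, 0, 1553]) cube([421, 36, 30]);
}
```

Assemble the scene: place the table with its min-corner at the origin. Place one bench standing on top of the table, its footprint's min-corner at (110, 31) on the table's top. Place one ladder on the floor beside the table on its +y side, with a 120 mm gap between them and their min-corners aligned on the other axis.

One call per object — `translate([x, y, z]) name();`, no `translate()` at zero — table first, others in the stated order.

table();
translate([110, 31, 768]) bench();
translate([0, 699, 0]) ladder();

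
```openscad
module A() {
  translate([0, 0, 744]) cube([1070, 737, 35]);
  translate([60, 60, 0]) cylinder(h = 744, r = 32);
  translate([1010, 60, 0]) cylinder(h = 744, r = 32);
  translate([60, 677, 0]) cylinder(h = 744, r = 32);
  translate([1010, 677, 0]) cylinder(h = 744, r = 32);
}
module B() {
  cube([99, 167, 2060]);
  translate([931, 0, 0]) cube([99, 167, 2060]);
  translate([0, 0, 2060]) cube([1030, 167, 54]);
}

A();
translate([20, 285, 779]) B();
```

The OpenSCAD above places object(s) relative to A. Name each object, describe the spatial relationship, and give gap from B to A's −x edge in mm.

The door frame's min-x is at 20; the table's min-x is 0; gap = 20 mm.

A is a table. B is a door frame. The door frame is on top of the table, centred. The gap from the door frame to the table's −x edge is 20 mm.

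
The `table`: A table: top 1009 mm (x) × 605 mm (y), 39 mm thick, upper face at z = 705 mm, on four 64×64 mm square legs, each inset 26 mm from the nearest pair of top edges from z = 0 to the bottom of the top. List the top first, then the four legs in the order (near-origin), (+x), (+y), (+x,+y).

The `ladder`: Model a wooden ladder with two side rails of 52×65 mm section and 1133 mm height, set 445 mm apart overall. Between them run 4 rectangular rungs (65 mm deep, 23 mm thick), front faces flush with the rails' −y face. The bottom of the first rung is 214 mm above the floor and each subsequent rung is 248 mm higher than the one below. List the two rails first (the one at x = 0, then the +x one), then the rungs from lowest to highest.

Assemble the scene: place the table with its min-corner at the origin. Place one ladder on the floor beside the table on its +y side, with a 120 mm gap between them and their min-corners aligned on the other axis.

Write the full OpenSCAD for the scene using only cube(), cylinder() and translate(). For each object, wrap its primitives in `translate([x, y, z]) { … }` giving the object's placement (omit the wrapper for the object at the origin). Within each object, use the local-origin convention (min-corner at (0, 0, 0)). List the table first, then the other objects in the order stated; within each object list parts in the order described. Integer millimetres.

translate([0, 0, 666]) cube([1009, 605, 39]);
translate([26, 26, 0]) cube([64, 64, 666]);
translate([919, 26, 0]) cube([64, 64, 666]);
translate([26, 515, 0]) cube([64, 64, 666]);
translate([919, 515, 0]) cube([64, 64, 666]);
translate([0, 725, 0]) {
  cube([52, 65, 1133]);
  translate([393, 0, 0]) cube([52, 65, 1133]);
  translate([52, 0, 214]) cube([341, 65, 23]);
  translate([52, 0, 462]) cube([341, 65, 23]);
  translate([52, 0, 710]) cube([341, 65, 23]);
  translate([52, 0, 958]) cube([341, 65, 23]);
}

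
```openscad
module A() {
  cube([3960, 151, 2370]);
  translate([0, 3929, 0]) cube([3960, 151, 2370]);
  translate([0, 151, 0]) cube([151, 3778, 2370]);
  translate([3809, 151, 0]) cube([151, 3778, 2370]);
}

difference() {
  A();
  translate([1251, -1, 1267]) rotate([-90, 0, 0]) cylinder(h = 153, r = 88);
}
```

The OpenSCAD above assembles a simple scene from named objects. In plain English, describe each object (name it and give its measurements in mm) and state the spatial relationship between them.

A is a box-shaped house frame (walls only): outside footprint 3960×4080 mm, wall height 2370 mm, wall thickness 151 mm. The two y-facing walls run the full x-width; the two x-facing walls fit between the inner faces of the y-facing walls.

The house frame has a circular hole of radius 88 mm through its front wall, centred at (x = 1251, z = 1267).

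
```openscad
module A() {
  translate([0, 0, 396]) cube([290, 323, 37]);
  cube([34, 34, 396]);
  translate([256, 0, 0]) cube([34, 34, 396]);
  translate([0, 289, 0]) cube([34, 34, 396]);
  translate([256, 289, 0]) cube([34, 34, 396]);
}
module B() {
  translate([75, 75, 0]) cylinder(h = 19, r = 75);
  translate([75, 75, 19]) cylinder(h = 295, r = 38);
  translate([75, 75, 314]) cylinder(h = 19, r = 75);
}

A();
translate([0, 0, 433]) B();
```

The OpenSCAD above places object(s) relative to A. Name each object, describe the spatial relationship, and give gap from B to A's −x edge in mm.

A is a stool. B is a spool. The spool is on top of the stool. The gap from the spool to the stool's −x edge is 0 mm.

The spool's min-x is at 0; the stool's min-x is 0; gap = 0 mm.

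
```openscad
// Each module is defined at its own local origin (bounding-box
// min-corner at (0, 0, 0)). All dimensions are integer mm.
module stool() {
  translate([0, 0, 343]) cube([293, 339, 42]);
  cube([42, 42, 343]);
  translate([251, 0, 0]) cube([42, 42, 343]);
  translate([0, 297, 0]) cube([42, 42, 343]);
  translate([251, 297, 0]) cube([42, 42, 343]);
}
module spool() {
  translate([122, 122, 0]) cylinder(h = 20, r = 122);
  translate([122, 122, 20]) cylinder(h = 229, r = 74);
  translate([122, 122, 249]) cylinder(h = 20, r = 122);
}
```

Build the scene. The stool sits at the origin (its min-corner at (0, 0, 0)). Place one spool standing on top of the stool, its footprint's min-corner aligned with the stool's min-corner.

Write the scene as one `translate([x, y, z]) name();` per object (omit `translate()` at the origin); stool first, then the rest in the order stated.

stool();
translate([0, 0, 385]) spool();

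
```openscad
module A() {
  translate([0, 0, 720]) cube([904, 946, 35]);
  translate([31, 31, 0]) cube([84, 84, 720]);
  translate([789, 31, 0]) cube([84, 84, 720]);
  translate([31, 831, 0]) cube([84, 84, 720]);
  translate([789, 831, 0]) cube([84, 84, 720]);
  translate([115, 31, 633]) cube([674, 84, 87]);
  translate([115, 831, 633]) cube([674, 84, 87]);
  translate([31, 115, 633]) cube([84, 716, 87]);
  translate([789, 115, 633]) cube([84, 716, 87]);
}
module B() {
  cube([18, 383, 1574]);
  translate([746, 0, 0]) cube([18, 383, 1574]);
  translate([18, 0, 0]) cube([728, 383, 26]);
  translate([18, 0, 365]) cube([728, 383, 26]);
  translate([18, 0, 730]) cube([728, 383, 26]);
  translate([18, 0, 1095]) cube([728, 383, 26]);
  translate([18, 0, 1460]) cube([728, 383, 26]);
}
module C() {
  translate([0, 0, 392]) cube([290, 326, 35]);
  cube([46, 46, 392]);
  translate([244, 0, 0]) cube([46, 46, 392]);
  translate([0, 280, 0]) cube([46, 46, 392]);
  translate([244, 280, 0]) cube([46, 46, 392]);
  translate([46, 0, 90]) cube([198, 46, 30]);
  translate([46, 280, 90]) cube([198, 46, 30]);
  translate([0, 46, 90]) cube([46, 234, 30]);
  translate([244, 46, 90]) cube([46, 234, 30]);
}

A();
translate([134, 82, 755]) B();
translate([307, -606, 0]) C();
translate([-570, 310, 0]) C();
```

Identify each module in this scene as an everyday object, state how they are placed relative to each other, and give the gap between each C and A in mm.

A is a table. B is a bookshelf. C is a stool. The bookshelf is on top of the table. Two stools sit around the table at the −y, −x sides. The gap between each stool and the table is 280 mm.

Each stool's nearest face is 280 mm from the table's bounding box.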